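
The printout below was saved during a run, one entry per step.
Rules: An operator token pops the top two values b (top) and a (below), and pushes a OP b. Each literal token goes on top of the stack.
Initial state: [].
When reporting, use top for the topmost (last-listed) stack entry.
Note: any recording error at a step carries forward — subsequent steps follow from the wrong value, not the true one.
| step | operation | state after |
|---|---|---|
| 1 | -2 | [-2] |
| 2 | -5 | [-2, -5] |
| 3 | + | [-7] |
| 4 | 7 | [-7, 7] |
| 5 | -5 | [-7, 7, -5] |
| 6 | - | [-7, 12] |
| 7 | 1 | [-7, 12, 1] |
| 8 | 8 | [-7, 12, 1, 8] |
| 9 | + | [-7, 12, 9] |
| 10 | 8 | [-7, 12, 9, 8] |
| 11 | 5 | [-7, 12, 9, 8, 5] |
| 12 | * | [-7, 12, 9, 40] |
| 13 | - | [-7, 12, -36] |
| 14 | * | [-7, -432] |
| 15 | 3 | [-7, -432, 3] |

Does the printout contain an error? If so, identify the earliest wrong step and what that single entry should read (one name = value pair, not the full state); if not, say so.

step 13, top = -31

Recomputing the run from the initial state:
step 1: [-2]
step 2: [-2, -5]
step 3: [-7]
step 4: [-7, 7]
step 5: [-7, 7, -5]
step 6: [-7, 12]
step 7: [-7, 12, 1]
step 8: [-7, 12, 1, 8]
step 9: [-7, 12, 9]
step 10: [-7, 12, 9, 8]
step 11: [-7, 12, 9, 8, 5]
step 12: [-7, 12, 9, 40]
step 13: [-7, 12, -31]
step 14: [-7, -372]
step 15: [-7, -372, 3]
The first disagreement with the printout is at step 13, where the value should be top = -31.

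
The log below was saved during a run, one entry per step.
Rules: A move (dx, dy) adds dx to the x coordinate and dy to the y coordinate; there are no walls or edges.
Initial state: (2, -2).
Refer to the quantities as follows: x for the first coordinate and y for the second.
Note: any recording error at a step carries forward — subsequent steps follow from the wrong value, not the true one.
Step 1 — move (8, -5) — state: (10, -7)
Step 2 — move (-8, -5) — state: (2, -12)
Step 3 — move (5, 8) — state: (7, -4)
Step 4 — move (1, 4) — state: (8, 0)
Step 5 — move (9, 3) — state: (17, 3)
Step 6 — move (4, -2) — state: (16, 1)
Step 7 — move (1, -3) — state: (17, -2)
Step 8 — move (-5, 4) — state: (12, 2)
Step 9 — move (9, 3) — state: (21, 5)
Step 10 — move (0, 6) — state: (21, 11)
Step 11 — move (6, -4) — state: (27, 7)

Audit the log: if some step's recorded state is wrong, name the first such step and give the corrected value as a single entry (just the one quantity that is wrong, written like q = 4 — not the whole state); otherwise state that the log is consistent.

Recomputing the run from the initial state:
step 1: x = 10, y = -7
step 2: x = 2, y = -12
step 3: x = 7, y = -4
step 4: x = 8, y = 0
step 5: x = 17, y = 3
step 6: x = 21, y = 1
step 7: x = 22, y = -2
step 8: x = 17, y = 2
step 9: x = 26, y = 5
step 10: x = 26, y = 11
step 11: x = 32, y = 7
The first disagreement with the log is at step 6, where the value should be x = 21.

step 6, x = 21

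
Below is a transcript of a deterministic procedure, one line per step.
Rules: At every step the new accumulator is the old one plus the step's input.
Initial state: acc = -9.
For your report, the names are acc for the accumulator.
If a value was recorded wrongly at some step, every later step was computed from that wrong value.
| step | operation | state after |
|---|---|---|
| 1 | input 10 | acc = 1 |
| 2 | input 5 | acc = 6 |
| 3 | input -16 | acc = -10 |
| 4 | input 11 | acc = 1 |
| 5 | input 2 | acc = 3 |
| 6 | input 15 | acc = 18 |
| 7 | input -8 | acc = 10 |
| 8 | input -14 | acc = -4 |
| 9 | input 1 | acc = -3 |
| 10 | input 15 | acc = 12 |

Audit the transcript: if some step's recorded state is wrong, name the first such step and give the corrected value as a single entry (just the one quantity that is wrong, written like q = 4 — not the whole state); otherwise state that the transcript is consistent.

no error

1. acc = -9 + 10 = 1 (same as recorded)
2. acc = 1 + 5 = 6 (in agreement)
3. acc = 6 + -16 = -10 (exactly as logged)
4. acc = -10 + 11 = 1 (consistent with the transcript)
5. acc = 1 + 2 = 3 (agrees with the transcript)
6. acc = 3 + 15 = 18 (matches)
7. acc = 18 + -8 = 10 (same as recorded)
8. acc = 10 + -14 = -4 (in agreement)
9. acc = -4 + 1 = -3 (agrees with the transcript)
10. acc = -3 + 15 = 12 (checks out)
All steps check out; nothing to correct.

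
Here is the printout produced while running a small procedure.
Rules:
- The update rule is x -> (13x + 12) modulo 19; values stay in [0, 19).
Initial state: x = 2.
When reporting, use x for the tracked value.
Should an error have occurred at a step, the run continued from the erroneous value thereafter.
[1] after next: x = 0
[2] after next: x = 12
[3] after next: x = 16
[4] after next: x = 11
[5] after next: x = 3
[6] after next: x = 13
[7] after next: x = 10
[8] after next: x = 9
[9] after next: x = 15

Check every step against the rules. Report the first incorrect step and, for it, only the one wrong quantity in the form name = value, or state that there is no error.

no error

1. x = (13*2 + 12) mod 19 = 0 (exactly as logged)
2. x = (13*0 + 12) mod 19 = 12 (verified)
3. x = (13*12 + 12) mod 19 = 16 (matches)
4. x = (13*16 + 12) mod 19 = 11 (no discrepancy)
5. x = (13*11 + 12) mod 19 = 3 (checks out)
6. x = (13*3 + 12) mod 19 = 13 (consistent with the printout)
7. x = (13*13 + 12) mod 19 = 10 (in agreement)
8. x = (13*10 + 12) mod 19 = 9 (no discrepancy)
9. x = (13*9 + 12) mod 19 = 15 (checks out)
Each recorded entry agrees with the recomputation.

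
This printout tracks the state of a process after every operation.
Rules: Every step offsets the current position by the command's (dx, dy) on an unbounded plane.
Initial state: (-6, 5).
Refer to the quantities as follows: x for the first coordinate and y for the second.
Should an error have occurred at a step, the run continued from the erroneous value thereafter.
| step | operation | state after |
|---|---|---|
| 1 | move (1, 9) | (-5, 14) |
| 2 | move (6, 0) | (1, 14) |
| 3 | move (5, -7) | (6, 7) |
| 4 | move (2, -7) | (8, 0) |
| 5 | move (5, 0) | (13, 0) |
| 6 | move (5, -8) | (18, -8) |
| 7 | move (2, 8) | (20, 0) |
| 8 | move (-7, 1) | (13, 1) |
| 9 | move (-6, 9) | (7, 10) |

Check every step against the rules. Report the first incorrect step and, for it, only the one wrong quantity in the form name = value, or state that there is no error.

Recomputing the run from the initial state:
step 1: x = -5, y = 14
step 2: x = 1, y = 14
step 3: x = 6, y = 7
step 4: x = 8, y = 0
step 5: x = 13, y = 0
step 6: x = 18, y = -8
step 7: x = 20, y = 0
step 8: x = 13, y = 1
step 9: x = 7, y = 10
This matches the printout at every step.

no error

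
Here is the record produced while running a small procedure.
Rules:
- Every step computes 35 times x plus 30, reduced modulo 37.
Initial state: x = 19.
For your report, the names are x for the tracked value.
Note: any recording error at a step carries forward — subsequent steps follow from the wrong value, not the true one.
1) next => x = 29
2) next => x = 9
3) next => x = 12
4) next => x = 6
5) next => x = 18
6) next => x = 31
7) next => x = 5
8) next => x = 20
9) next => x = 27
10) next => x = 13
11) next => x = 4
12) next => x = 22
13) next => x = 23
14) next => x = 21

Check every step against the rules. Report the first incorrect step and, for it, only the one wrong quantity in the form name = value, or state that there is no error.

no error

step 1: x = (35*19 + 30) mod 37 = 29 -> agrees with the record
step 2: x = (35*29 + 30) mod 37 = 9 -> consistent with the record
step 3: x = (35*9 + 30) mod 37 = 12 -> agrees with the record
step 4: x = (35*12 + 30) mod 37 = 6 -> no discrepancy
step 5: x = (35*6 + 30) mod 37 = 18 -> same as recorded
step 6: x = (35*18 + 30) mod 37 = 31 -> no discrepancy
step 7: x = (35*31 + 30) mod 37 = 5 -> agrees with the record
step 8: x = (35*5 + 30) mod 37 = 20 -> confirmed correct
step 9: x = (35*20 + 30) mod 37 = 27 -> exactly as logged
step 10: x = (35*27 + 30) mod 37 = 13 -> checks out
step 11: x = (35*13 + 30) mod 37 = 4 -> in agreement
step 12: x = (35*4 + 30) mod 37 = 22 -> exactly as logged
step 13: x = (35*22 + 30) mod 37 = 23 -> confirmed correct
step 14: x = (35*23 + 30) mod 37 = 21 -> confirmed correct
The whole run recomputes cleanly — no discrepancies.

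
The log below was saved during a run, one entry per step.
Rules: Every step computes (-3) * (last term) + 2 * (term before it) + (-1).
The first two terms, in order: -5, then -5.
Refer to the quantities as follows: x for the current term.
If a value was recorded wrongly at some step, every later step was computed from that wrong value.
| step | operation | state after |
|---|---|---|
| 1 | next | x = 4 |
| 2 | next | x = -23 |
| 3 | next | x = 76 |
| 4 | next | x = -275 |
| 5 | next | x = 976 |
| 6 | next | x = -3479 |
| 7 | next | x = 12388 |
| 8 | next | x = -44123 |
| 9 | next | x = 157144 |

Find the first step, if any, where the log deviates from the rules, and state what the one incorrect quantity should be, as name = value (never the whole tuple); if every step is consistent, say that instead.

1. x = -3*(-5) + (2)*(-5) + (-1) = 4 (consistent with the log)
2. x = -3*(4) + (2)*(-5) + (-1) = -23 (confirmed correct)
3. x = -3*(-23) + (2)*(4) + (-1) = 76 (checks out)
4. x = -3*(76) + (2)*(-23) + (-1) = -275 (consistent with the log)
5. x = -3*(-275) + (2)*(76) + (-1) = 976 (no discrepancy)
6. x = -3*(976) + (2)*(-275) + (-1) = -3479 (no discrepancy)
7. x = -3*(-3479) + (2)*(976) + (-1) = 12388 (confirmed correct)
8. x = -3*(12388) + (2)*(-3479) + (-1) = -44123 (confirmed correct)
9. x = -3*(-44123) + (2)*(12388) + (-1) = 157144 (checks out)
No step deviates from the rules.

no error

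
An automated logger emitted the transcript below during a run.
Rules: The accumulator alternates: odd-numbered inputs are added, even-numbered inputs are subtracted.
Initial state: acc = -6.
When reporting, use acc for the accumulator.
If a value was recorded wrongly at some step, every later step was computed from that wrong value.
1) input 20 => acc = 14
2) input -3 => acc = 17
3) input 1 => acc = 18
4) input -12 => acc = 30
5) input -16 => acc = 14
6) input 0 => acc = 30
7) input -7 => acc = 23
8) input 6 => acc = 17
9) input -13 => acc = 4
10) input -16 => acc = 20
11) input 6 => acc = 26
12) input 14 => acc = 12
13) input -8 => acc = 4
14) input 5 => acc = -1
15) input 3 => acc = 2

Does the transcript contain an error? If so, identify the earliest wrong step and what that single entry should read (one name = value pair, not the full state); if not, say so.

step 6, acc = 14

1. acc = -6 + 20 = 14 (exactly as logged)
2. acc = 14 - -3 = 17 (consistent with the transcript)
3. acc = 17 + 1 = 18 (verified)
4. acc = 18 - -12 = 30 (in agreement)
5. acc = 30 + -16 = 14 (same as recorded)
6. acc = 14 - 0 = 14 (the transcript has a different value)
The audit stops at step 6: the recorded entry is wrong and should be acc = 14.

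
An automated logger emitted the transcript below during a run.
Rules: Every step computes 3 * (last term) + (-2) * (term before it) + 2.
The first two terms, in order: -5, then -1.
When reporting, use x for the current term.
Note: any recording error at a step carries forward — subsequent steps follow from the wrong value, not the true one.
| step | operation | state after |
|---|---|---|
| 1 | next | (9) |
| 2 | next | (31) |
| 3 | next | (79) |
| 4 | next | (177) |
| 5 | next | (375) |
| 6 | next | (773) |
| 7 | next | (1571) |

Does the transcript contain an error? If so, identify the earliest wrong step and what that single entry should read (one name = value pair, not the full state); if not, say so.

step 3, x = 77

Recomputing the run from the initial state:
step 1: x = 9
step 2: x = 31
step 3: x = 77
step 4: x = 171
step 5: x = 361
step 6: x = 743
step 7: x = 1509
The first disagreement with the transcript is at step 3, where the value should be x = 77.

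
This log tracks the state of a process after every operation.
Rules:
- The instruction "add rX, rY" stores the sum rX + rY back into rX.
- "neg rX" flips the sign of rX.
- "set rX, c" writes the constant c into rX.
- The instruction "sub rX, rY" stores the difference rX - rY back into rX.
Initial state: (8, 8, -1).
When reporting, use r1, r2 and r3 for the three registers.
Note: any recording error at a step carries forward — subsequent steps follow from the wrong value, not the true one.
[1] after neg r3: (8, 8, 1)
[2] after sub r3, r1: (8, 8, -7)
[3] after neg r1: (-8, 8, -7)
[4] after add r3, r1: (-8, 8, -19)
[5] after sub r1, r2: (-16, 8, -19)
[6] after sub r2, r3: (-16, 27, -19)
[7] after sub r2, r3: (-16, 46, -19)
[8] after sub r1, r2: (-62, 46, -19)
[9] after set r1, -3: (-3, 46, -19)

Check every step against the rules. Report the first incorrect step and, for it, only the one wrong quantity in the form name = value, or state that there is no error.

Step 1: r3 = -(-1) = 1 — matches.
Step 2: r3 = 1 - 8 = -7 — agrees with the log.
Step 3: r1 = -(8) = -8 — confirmed correct.
Step 4: r3 = -7 + -8 = -15 — the log disagrees here.
First deviation found at step 4; the corrected entry is r3 = -15.

step 4, r3 = -15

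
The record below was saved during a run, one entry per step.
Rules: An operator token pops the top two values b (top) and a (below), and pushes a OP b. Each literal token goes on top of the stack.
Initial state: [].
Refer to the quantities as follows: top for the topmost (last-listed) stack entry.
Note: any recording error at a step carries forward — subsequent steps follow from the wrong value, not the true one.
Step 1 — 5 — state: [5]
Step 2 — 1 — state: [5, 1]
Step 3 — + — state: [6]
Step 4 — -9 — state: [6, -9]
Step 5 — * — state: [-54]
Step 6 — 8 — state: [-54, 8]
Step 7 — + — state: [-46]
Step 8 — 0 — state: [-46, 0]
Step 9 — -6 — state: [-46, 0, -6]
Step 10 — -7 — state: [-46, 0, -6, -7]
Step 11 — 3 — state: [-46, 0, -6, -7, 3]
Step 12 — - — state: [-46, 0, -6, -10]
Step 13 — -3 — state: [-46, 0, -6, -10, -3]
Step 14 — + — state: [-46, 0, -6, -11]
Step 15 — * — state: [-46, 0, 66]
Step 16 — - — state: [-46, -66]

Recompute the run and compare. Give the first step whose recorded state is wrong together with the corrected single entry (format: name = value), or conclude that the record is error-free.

step 14, top = -13

1. push 5: top = 5 (checks out)
2. push 1: top = 1 (verified)
3. 5 + 1 = 6 (agrees with the record)
4. push -9: top = -9 (no discrepancy)
5. 6 * -9 = -54 (agrees with the record)
6. push 8: top = 8 (exactly as logged)
7. -54 + 8 = -46 (verified)
8. push 0: top = 0 (agrees with the record)
9. push -6: top = -6 (agrees with the record)
10. push -7: top = -7 (same as recorded)
11. push 3: top = 3 (verified)
12. -7 - 3 = -10 (consistent with the record)
13. push -3: top = -3 (agrees with the record)
14. -10 + -3 = -13 (this is not what the record shows)
The earliest wrong entry is at step 14: it should read top = -13.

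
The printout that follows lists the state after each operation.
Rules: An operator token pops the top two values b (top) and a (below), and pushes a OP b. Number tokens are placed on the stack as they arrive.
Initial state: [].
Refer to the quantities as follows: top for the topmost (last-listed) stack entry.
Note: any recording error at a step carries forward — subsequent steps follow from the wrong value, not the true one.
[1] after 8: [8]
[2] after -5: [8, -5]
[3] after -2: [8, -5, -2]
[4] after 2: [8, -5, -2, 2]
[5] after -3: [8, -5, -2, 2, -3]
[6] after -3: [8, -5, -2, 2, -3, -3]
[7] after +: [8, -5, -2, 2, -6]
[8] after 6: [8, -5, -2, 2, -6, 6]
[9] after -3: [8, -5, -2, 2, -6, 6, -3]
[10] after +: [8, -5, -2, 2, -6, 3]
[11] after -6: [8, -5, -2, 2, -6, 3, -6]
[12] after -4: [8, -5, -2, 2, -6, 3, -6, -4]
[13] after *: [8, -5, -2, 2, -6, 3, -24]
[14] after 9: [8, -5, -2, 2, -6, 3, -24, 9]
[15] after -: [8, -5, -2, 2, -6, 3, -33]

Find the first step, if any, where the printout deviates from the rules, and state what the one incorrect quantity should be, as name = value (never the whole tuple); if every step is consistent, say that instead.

step 13, top = 24

Step 1: push 8: top = 8 — in agreement.
Step 2: push -5: top = -5 — agrees with the printout.
Step 3: push -2: top = -2 — consistent with the printout.
Step 4: push 2: top = 2 — matches.
Step 5: push -3: top = -3 — exactly as logged.
Step 6: push -3: top = -3 — consistent with the printout.
Step 7: -3 + -3 = -6 — exactly as logged.
Step 8: push 6: top = 6 — checks out.
Step 9: push -3: top = -3 — agrees with the printout.
Step 10: 6 + -3 = 3 — checks out.
Step 11: push -6: top = -6 — verified.
Step 12: push -4: top = -4 — checks out.
Step 13: -6 * -4 = 24 — the printout disagrees here.
So the first discrepancy is step 13, where the right value is top = 24.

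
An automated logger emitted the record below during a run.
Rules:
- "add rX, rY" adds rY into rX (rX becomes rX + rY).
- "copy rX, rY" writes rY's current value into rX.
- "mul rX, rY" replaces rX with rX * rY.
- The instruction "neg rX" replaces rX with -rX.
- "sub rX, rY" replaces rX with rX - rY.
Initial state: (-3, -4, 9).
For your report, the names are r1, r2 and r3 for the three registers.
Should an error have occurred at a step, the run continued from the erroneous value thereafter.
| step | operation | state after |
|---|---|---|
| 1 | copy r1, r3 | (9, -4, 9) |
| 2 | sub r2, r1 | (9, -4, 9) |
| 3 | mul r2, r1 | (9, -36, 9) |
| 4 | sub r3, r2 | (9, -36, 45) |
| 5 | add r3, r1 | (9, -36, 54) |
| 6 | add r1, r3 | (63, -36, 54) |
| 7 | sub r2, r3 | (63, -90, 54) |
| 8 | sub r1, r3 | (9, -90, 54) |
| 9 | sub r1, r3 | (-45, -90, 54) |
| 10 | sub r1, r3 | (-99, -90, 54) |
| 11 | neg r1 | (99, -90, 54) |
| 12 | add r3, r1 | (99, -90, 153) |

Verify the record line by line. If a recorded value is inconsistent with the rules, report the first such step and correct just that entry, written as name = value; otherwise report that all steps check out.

step 2, r2 = -13

Step 1: r1 = 9 — in agreement.
Step 2: r2 = -4 - 9 = -13 — first mismatch against the record.
So the first discrepancy is step 2, where the right value is r2 = -13.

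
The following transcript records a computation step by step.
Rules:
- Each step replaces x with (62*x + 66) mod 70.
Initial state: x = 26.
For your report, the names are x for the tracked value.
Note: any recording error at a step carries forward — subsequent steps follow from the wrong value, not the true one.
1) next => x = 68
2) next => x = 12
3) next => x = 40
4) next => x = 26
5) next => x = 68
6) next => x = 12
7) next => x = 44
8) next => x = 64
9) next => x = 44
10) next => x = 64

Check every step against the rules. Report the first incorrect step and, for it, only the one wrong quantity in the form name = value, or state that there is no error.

step 7, x = 40

step 1: x = (62*26 + 66) mod 70 = 68 -> same as recorded
step 2: x = (62*68 + 66) mod 70 = 12 -> same as recorded
step 3: x = (62*12 + 66) mod 70 = 40 -> verified
step 4: x = (62*40 + 66) mod 70 = 26 -> consistent with the transcript
step 5: x = (62*26 + 66) mod 70 = 68 -> matches
step 6: x = (62*68 + 66) mod 70 = 12 -> matches
step 7: x = (62*12 + 66) mod 70 = 40 -> first mismatch against the transcript
First deviation found at step 7; the corrected entry is x = 40.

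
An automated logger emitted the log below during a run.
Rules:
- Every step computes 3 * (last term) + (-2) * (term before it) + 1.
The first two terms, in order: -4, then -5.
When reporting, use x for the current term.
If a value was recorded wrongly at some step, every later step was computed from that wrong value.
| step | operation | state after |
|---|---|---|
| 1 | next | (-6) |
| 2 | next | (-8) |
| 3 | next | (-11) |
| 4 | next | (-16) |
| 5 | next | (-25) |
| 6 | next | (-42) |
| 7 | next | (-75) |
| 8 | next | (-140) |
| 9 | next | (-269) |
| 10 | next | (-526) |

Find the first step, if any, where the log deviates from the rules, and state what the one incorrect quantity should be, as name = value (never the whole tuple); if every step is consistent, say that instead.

step 2, x = -7

Recomputing the run from the initial state:
step 1: x = -6
step 2: x = -7
step 3: x = -8
step 4: x = -9
step 5: x = -10
step 6: x = -11
step 7: x = -12
step 8: x = -13
step 9: x = -14
step 10: x = -15
The first disagreement with the log is at step 2, where the value should be x = -7.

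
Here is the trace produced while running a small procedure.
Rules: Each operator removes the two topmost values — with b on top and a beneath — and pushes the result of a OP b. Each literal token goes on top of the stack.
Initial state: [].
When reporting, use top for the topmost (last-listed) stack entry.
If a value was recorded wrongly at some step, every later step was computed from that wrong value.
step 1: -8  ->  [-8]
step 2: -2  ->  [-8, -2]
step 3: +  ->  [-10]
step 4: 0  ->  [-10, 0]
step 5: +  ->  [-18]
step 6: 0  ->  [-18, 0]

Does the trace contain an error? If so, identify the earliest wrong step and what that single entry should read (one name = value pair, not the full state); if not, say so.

step 5, top = -10

Recomputing the run from the initial state:
step 1: [-8]
step 2: [-8, -2]
step 3: [-10]
step 4: [-10, 0]
step 5: [-10]
step 6: [-10, 0]
The first disagreement with the trace is at step 5, where the value should be top = -10.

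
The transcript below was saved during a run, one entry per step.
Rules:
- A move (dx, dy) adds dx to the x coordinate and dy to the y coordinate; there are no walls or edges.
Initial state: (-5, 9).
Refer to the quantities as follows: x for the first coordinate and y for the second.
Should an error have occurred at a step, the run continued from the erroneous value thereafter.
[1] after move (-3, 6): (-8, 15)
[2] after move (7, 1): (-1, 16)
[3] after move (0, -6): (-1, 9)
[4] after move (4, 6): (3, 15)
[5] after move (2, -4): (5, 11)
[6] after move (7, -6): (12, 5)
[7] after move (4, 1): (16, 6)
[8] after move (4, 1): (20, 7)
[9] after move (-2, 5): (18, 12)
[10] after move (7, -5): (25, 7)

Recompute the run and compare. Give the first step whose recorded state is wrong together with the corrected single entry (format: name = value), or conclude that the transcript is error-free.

step 3, y = 10

1. x = -5 + (-3) = -8, y = 9 + (6) = 15 (in agreement)
2. x = -8 + (7) = -1, y = 15 + (1) = 16 (verified)
3. x = -1 + (0) = -1, y = 16 + (-6) = 10 (first mismatch against the transcript)
Step 3 is the first one off; corrected, y = 10.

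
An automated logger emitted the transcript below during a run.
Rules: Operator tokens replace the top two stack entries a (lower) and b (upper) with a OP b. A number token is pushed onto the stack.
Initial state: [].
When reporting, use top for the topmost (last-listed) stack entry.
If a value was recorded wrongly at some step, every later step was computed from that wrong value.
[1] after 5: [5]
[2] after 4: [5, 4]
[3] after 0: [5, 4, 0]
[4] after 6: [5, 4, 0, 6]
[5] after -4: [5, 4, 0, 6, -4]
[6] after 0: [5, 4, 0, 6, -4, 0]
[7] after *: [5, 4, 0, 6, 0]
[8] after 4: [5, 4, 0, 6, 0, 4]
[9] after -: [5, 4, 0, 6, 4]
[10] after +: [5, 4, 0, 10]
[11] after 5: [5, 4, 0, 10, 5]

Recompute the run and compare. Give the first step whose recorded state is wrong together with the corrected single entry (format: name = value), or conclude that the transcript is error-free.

step 9, top = -4

Step 1: push 5: top = 5 — in agreement.
Step 2: push 4: top = 4 — same as recorded.
Step 3: push 0: top = 0 — agrees with the transcript.
Step 4: push 6: top = 6 — verified.
Step 5: push -4: top = -4 — no discrepancy.
Step 6: push 0: top = 0 — agrees with the transcript.
Step 7: -4 * 0 = 0 — verified.
Step 8: push 4: top = 4 — consistent with the transcript.
Step 9: 0 - 4 = -4 — a discrepancy with the transcript.
The audit stops at step 9: the recorded entry is wrong and should be top = -4.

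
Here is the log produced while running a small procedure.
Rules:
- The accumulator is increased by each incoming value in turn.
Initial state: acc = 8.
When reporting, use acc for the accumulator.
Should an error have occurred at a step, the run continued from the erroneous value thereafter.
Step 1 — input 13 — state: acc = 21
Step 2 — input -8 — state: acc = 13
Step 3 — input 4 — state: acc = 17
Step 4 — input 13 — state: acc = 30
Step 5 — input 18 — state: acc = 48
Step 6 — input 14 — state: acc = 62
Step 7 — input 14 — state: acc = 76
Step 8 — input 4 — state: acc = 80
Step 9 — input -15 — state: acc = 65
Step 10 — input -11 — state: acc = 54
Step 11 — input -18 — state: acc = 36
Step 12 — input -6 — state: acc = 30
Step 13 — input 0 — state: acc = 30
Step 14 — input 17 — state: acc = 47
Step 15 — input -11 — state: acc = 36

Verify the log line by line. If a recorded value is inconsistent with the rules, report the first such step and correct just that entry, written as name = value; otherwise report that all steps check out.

no error

1. acc = 8 + 13 = 21 (exactly as logged)
2. acc = 21 + -8 = 13 (same as recorded)
3. acc = 13 + 4 = 17 (confirmed correct)
4. acc = 17 + 13 = 30 (consistent with the log)
5. acc = 30 + 18 = 48 (same as recorded)
6. acc = 48 + 14 = 62 (confirmed correct)
7. acc = 62 + 14 = 76 (consistent with the log)
8. acc = 76 + 4 = 80 (no discrepancy)
9. acc = 80 + -15 = 65 (checks out)
10. acc = 65 + -11 = 54 (matches)
11. acc = 54 + -18 = 36 (in agreement)
12. acc = 36 + -6 = 30 (in agreement)
13. acc = 30 + 0 = 30 (same as recorded)
14. acc = 30 + 17 = 47 (consistent with the log)
15. acc = 47 + -11 = 36 (confirmed correct)
The whole run recomputes cleanly — no discrepancies.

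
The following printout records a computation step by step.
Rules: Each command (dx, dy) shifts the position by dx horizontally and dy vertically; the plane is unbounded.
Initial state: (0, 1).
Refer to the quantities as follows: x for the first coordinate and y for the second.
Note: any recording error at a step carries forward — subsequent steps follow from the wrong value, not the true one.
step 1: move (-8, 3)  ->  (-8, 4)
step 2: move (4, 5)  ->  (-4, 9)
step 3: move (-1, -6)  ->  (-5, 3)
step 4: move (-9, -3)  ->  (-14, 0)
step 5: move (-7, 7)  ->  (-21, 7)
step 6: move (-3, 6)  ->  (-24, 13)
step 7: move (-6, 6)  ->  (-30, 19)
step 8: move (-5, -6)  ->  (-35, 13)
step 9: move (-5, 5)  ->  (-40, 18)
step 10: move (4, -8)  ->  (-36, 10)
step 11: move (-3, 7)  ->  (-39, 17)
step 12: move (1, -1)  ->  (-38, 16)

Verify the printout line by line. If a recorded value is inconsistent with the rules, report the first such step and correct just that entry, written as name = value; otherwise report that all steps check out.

no error

1. x = 0 + (-8) = -8, y = 1 + (3) = 4 (confirmed correct)
2. x = -8 + (4) = -4, y = 4 + (5) = 9 (consistent with the printout)
3. x = -4 + (-1) = -5, y = 9 + (-6) = 3 (no discrepancy)
4. x = -5 + (-9) = -14, y = 3 + (-3) = 0 (checks out)
5. x = -14 + (-7) = -21, y = 0 + (7) = 7 (confirmed correct)
6. x = -21 + (-3) = -24, y = 7 + (6) = 13 (verified)
7. x = -24 + (-6) = -30, y = 13 + (6) = 19 (verified)
8. x = -30 + (-5) = -35, y = 19 + (-6) = 13 (matches)
9. x = -35 + (-5) = -40, y = 13 + (5) = 18 (consistent with the printout)
10. x = -40 + (4) = -36, y = 18 + (-8) = 10 (consistent with the printout)
11. x = -36 + (-3) = -39, y = 10 + (7) = 17 (confirmed correct)
12. x = -39 + (1) = -38, y = 17 + (-1) = 16 (matches)
The recomputation confirms every line.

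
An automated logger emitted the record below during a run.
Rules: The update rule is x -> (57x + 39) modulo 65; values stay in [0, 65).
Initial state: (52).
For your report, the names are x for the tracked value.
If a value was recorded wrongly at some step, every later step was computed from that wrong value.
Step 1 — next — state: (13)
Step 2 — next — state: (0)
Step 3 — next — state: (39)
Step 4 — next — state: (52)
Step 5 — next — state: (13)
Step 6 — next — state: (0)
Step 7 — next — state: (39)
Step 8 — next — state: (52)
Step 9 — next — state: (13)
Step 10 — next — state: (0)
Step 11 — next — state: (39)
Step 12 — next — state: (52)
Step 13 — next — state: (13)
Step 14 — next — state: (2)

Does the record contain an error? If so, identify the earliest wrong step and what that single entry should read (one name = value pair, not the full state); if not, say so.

step 14, x = 0

1. x = (57*52 + 39) mod 65 = 13 (no discrepancy)
2. x = (57*13 + 39) mod 65 = 0 (matches)
3. x = (57*0 + 39) mod 65 = 39 (checks out)
4. x = (57*39 + 39) mod 65 = 52 (verified)
5. x = (57*52 + 39) mod 65 = 13 (in agreement)
6. x = (57*13 + 39) mod 65 = 0 (in agreement)
7. x = (57*0 + 39) mod 65 = 39 (verified)
8. x = (57*39 + 39) mod 65 = 52 (in agreement)
9. x = (57*52 + 39) mod 65 = 13 (consistent with the record)
10. x = (57*13 + 39) mod 65 = 0 (consistent with the record)
11. x = (57*0 + 39) mod 65 = 39 (matches)
12. x = (57*39 + 39) mod 65 = 52 (consistent with the record)
13. x = (57*52 + 39) mod 65 = 13 (checks out)
14. x = (57*13 + 39) mod 65 = 0 (first mismatch against the record)
So the first discrepancy is step 14, where the right value is x = 0.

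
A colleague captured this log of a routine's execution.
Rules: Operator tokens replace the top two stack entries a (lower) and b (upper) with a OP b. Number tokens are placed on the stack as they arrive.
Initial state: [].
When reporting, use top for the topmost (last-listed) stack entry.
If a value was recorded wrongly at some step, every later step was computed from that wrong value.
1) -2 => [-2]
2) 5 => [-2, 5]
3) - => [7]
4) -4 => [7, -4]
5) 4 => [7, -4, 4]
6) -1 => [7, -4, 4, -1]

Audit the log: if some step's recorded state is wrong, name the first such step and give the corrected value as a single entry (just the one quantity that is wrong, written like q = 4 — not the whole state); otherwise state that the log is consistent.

step 3, top = -7

step 1: push -2: top = -2 -> checks out
step 2: push 5: top = 5 -> agrees with the log
step 3: -2 - 5 = -7 -> a discrepancy with the log
Step 3 is the first one off; corrected, top = -7.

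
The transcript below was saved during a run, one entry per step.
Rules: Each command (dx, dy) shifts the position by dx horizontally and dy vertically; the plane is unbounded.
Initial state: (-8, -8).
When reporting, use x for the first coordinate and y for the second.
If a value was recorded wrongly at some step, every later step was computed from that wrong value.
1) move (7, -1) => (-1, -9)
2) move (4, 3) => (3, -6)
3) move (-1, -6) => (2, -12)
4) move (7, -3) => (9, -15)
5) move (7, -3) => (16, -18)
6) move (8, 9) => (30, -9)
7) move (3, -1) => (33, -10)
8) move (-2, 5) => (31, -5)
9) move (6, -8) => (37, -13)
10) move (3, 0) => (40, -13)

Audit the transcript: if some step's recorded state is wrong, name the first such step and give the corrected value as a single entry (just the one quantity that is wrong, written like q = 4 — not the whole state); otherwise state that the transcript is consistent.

step 6, x = 24

Step 1: x = -8 + (7) = -1, y = -8 + (-1) = -9 — same as recorded.
Step 2: x = -1 + (4) = 3, y = -9 + (3) = -6 — agrees with the transcript.
Step 3: x = 3 + (-1) = 2, y = -6 + (-6) = -12 — agrees with the transcript.
Step 4: x = 2 + (7) = 9, y = -12 + (-3) = -15 — consistent with the transcript.
Step 5: x = 9 + (7) = 16, y = -15 + (-3) = -18 — agrees with the transcript.
Step 6: x = 16 + (8) = 24, y = -18 + (9) = -9 — the entry is off here.
That makes step 6 the first incorrect line — x = 24 is what it should show.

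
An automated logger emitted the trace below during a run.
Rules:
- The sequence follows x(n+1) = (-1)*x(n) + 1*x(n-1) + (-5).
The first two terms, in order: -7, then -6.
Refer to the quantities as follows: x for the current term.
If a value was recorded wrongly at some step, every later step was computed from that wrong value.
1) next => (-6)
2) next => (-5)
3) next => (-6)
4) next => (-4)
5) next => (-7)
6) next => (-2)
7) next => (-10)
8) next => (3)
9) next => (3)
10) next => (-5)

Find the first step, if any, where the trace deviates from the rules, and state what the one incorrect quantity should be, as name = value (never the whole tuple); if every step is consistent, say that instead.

Recomputing the run from the initial state:
step 1: x = -6
step 2: x = -5
step 3: x = -6
step 4: x = -4
step 5: x = -7
step 6: x = -2
step 7: x = -10
step 8: x = 3
step 9: x = -18
step 10: x = 16
The first disagreement with the trace is at step 9, where the value should be x = -18.

step 9, x = -18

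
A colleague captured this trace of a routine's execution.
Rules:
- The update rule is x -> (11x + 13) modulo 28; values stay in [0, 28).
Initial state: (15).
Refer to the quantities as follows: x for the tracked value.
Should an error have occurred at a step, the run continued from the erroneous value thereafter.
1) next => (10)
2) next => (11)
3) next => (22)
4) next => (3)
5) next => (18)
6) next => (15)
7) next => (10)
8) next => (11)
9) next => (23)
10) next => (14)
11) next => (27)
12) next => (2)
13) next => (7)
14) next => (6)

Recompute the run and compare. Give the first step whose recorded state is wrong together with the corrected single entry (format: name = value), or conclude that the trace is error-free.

1. x = (11*15 + 13) mod 28 = 10 (checks out)
2. x = (11*10 + 13) mod 28 = 11 (verified)
3. x = (11*11 + 13) mod 28 = 22 (agrees with the trace)
4. x = (11*22 + 13) mod 28 = 3 (agrees with the trace)
5. x = (11*3 + 13) mod 28 = 18 (matches)
6. x = (11*18 + 13) mod 28 = 15 (same as recorded)
7. x = (11*15 + 13) mod 28 = 10 (consistent with the trace)
8. x = (11*10 + 13) mod 28 = 11 (no discrepancy)
9. x = (11*11 + 13) mod 28 = 22 (the entry is off here)
Step 9 is the first one off; corrected, x = 22.

step 9, x = 22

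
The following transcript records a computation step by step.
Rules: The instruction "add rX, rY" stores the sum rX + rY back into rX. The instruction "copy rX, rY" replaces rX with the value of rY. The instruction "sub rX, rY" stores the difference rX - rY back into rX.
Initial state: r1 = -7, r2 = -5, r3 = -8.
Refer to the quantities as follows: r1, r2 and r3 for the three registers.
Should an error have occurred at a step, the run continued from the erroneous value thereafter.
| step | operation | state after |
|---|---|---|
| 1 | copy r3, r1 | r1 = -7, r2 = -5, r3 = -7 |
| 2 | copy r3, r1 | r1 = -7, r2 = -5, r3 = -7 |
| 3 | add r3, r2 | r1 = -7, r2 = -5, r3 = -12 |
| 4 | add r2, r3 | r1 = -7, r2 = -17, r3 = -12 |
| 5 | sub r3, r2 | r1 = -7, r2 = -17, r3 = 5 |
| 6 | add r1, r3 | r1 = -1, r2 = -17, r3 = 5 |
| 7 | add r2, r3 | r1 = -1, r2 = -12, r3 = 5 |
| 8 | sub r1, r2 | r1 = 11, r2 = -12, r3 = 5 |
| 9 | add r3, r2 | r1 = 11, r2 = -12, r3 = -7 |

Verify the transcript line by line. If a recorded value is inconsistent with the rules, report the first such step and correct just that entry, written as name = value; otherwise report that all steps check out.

step 6, r1 = -2

step 1: r3 = -7 -> in agreement
step 2: r3 = -7 -> verified
step 3: r3 = -7 + -5 = -12 -> in agreement
step 4: r2 = -5 + -12 = -17 -> no discrepancy
step 5: r3 = -12 - -17 = 5 -> in agreement
step 6: r1 = -7 + 5 = -2 -> a discrepancy with the transcript
The audit stops at step 6: the recorded entry is wrong and should be r1 = -2.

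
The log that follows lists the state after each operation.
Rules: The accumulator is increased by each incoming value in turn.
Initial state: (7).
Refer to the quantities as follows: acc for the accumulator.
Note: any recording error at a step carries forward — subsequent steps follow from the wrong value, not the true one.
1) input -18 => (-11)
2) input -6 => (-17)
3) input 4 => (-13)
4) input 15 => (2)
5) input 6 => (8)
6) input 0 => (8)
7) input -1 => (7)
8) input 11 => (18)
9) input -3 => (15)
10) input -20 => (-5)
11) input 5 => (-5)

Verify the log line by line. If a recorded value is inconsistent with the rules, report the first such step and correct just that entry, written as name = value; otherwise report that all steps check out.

1. acc = 7 + -18 = -11 (same as recorded)
2. acc = -11 + -6 = -17 (no discrepancy)
3. acc = -17 + 4 = -13 (verified)
4. acc = -13 + 15 = 2 (matches)
5. acc = 2 + 6 = 8 (no discrepancy)
6. acc = 8 + 0 = 8 (same as recorded)
7. acc = 8 + -1 = 7 (in agreement)
8. acc = 7 + 11 = 18 (agrees with the log)
9. acc = 18 + -3 = 15 (consistent with the log)
10. acc = 15 + -20 = -5 (confirmed correct)
11. acc = -5 + 5 = 0 (this is not what the log shows)
So the first discrepancy is step 11, where the right value is acc = 0.

step 11, acc = 0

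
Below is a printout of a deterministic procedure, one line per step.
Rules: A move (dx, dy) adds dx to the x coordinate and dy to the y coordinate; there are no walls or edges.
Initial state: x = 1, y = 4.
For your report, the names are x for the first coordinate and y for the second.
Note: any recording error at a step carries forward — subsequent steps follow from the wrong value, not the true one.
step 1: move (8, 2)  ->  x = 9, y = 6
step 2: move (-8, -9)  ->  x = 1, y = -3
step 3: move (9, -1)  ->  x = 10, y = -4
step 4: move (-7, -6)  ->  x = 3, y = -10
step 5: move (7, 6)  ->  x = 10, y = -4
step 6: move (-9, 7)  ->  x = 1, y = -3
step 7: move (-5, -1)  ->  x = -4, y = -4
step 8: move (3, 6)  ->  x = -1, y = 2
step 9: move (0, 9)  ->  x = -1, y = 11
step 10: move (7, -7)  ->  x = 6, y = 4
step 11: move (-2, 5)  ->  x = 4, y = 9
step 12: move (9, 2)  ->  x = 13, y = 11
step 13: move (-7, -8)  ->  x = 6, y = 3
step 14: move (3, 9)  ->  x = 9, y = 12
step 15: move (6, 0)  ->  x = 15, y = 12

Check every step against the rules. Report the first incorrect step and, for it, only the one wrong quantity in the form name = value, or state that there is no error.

step 6, y = 3

Recomputing the run from the initial state:
step 1: x = 9, y = 6
step 2: x = 1, y = -3
step 3: x = 10, y = -4
step 4: x = 3, y = -10
step 5: x = 10, y = -4
step 6: x = 1, y = 3
step 7: x = -4, y = 2
step 8: x = -1, y = 8
step 9: x = -1, y = 17
step 10: x = 6, y = 10
step 11: x = 4, y = 15
step 12: x = 13, y = 17
step 13: x = 6, y = 9
step 14: x = 9, y = 18
step 15: x = 15, y = 18
The first disagreement with the printout is at step 6, where the value should be y = 3.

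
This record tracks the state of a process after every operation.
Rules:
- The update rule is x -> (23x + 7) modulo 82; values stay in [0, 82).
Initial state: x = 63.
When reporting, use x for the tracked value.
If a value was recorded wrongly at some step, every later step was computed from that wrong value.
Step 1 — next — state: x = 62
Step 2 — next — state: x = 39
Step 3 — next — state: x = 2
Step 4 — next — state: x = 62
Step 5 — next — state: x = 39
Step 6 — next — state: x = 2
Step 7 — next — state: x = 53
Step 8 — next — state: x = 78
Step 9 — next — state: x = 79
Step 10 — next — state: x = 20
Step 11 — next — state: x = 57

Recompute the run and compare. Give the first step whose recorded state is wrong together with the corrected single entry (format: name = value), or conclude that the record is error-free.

step 4, x = 53

step 1: x = (23*63 + 7) mod 82 = 62 -> consistent with the record
step 2: x = (23*62 + 7) mod 82 = 39 -> confirmed correct
step 3: x = (23*39 + 7) mod 82 = 2 -> exactly as logged
step 4: x = (23*2 + 7) mod 82 = 53 -> the recorded entry deviates here
Step 4 is the first one off; corrected, x = 53.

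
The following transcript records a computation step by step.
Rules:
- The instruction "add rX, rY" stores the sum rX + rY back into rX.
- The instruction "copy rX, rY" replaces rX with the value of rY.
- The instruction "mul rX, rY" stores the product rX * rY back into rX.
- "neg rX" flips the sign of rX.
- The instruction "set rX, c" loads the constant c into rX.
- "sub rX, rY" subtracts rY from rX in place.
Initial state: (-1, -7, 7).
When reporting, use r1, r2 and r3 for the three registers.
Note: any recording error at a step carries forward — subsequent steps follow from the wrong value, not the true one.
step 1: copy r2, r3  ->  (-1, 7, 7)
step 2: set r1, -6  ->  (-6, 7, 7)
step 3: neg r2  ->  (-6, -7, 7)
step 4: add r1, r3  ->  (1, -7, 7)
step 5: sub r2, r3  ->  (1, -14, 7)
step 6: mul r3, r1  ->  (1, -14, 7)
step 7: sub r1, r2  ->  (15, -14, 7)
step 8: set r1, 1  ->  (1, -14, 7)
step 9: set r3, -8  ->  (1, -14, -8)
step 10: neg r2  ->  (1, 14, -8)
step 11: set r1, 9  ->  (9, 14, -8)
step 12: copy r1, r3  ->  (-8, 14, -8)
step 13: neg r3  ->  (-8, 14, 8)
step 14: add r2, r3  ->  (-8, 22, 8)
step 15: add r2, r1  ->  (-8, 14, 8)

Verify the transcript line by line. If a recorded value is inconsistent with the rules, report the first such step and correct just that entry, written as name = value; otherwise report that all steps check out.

no error

Step 1: r2 = 7 — matches.
Step 2: r1 = -6 — matches.
Step 3: r2 = -(7) = -7 — matches.
Step 4: r1 = -6 + 7 = 1 — confirmed correct.
Step 5: r2 = -7 - 7 = -14 — in agreement.
Step 6: r3 = 7 * 1 = 7 — confirmed correct.
Step 7: r1 = 1 - -14 = 15 — exactly as logged.
Step 8: r1 = 1 — checks out.
Step 9: r3 = -8 — no discrepancy.
Step 10: r2 = -(-14) = 14 — exactly as logged.
Step 11: r1 = 9 — no discrepancy.
Step 12: r1 = -8 — verified.
Step 13: r3 = -(-8) = 8 — no discrepancy.
Step 14: r2 = 14 + 8 = 22 — confirmed correct.
Step 15: r2 = 22 + -8 = 14 — same as recorded.
Every step is consistent.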